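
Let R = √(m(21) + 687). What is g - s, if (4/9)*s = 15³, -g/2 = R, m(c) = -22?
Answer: -30375/4 - 2*√665 ≈ -7645.3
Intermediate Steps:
R = √665 (R = √(-22 + 687) = √665 ≈ 25.788)
g = -2*√665 ≈ -51.575
s = 30375/4 (s = (9/4)*15³ = (9/4)*3375 = 30375/4 ≈ 7593.8)
g - s = -2*√665 - 1*30375/4 = -2*√665 - 30375/4 = -30375/4 - 2*√665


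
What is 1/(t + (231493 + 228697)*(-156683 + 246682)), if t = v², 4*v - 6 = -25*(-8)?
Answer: 4/165666569849 ≈ 2.4145e-11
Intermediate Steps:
v = 103/2 (v = 3/2 + (-25*(-8))/4 = 3/2 + (¼)*200 = 3/2 + 50 = 103/2 ≈ 51.500)
t = 10609/4 (t = (103/2)² = 10609/4 ≈ 2652.3)
1/(t + (231493 + 228697)*(-156683 + 246682)) = 1/(10609/4 + (231493 + 228697)*(-156683 + 246682)) = 1/(10609/4 + 460190*89999) = 1/(10609/4 + 41416639810) = 1/(165666569849/4) = 4/165666569849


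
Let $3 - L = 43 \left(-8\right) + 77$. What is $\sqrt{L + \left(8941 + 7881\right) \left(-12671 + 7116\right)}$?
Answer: $14 i \sqrt{476765} \approx 9666.8 i$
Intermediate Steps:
$L = 270$ ($L = 3 - \left(43 \left(-8\right) + 77\right) = 3 - \left(-344 + 77\right) = 3 - -267 = 3 + 267 = 270$)
$\sqrt{L + \left(8941 + 7881\right) \left(-12671 + 7116\right)} = \sqrt{270 + \left(8941 + 7881\right) \left(-12671 + 7116\right)} = \sqrt{270 + 16822 \left(-5555\right)} = \sqrt{270 - 93446210} = \sqrt{-93445940} = 14 i \sqrt{476765}$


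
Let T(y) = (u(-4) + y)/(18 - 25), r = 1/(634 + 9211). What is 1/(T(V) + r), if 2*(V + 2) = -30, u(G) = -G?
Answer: 68915/127992 ≈ 0.53843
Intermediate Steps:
V = -17 (V = -2 + (1/2)*(-30) = -2 - 15 = -17)
r = 1/9845 ≈ 0.00010157
T(y) = -4/7 - y/7 (T(y) = (-1*(-4) + y)/(18 - 25) = (4 + y)/(-7) = (4 + y)*(-1/7) = -4/7 - y/7)
1/(T(V) + r) = 1/((-4/7 - 1/7*(-17)) + 1/9845) = 1/((-4/7 + 17/7) + 1/9845) = 1/(13/7 + 1/9845) = 1/(127992/68915) = 68915/127992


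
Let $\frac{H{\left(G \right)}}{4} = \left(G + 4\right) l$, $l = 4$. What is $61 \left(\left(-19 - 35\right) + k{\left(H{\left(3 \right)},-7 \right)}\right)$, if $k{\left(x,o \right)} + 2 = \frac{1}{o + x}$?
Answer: $- \frac{358619}{105} \approx -3415.4$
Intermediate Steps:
$H{\left(G \right)} = 64 + 16 G$ ($H{\left(G \right)} = 4 \left(G + 4\right) 4 = 4 \left(4 + G\right) 4 = 4 \left(16 + 4 G\right) = 64 + 16 G$)
$k{\left(x,o \right)} = -2 + \frac{1}{o + x}$
$61 \left(\left(-19 - 35\right) + k{\left(H{\left(3 \right)},-7 \right)}\right) = 61 \left(\left(-19 - 35\right) + \frac{1 - -14 - 2 \left(64 + 16 \cdot 3\right)}{-7 + \left(64 + 16 \cdot 3\right)}\right) = 61 \left(-54 + \frac{1 + 14 - 2 \left(64 + 48\right)}{-7 + \left(64 + 48\right)}\right) = 61 \left(-54 + \frac{1 + 14 - 224}{-7 + 112}\right) = 61 \left(-54 + \frac{1 + 14 - 224}{105}\right) = 61 \left(-54 + \frac{1}{105} \left(-209\right)\right) = 61 \left(-54 - \frac{209}{105}\right) = 61 \left(- \frac{5879}{105}\right) = - \frac{358619}{105}$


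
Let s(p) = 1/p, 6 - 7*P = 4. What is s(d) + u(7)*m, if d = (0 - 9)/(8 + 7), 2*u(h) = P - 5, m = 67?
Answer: -6703/42 ≈ -159.60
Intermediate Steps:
P = 2/7 (P = 6/7 - ⅐*4 = 6/7 - 4/7 = 2/7 ≈ 0.28571)
u(h) = -33/14 (u(h) = (2/7 - 5)/2 = (½)*(-33/7) = -33/14)
d = -⅗ (d = -9/15 = -9*1/15 = -⅗ ≈ -0.60000)
s(p) = 1/p
s(d) + u(7)*m = 1/(-⅗) - 33/14*67 = -5/3 - 2211/14 = -6703/42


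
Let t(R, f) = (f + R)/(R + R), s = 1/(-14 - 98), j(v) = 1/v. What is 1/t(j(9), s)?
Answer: 224/103 ≈ 2.1748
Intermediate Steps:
s = -1/112 (s = 1/(-112) = -1/112 ≈ -0.0089286)
t(R, f) = (R + f)/(2*R) (t(R, f) = (R + f)/((2*R)) = (R + f)*(1/(2*R)) = (R + f)/(2*R))
1/t(j(9), s) = 1/((1/9 - 1/112)/(2*(1/9))) = 1/((⅑ - 1/112)/(2*(⅑))) = 1/((½)*9*(103/1008)) = 1/(103/224) = 224/103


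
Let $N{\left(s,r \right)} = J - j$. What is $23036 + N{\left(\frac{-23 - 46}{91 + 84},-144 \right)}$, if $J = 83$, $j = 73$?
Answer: $23046$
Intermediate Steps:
$N{\left(s,r \right)} = 10$ ($N{\left(s,r \right)} = 83 - 73 = 10$)
$23036 + N{\left(\frac{-23 - 46}{91 + 84},-144 \right)} = 23036 + 10 = 23046$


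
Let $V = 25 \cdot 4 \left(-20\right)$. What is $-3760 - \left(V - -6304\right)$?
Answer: $-8064$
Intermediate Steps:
$V = -2000$ ($V = 100 \left(-20\right) = -2000$)
$-3760 - \left(V - -6304\right) = -3760 - \left(-2000 - -6304\right) = -3760 - \left(-2000 + 6304\right) = -3760 - 4304 = -8064$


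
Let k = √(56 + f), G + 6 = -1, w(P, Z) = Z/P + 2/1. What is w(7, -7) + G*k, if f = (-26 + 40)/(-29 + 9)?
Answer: 1 - 7*√5530/10 ≈ -51.055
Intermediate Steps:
w(P, Z) = 2 + Z/P (w(P, Z) = Z/P + 2*1 = Z/P + 2 = 2 + Z/P)
f = -7/10 (f = 14/(-20) = 14*(-1/20) = -7/10 ≈ -0.70000)
G = -7 (G = -6 - 1 = -7)
k = √5530/10 (k = √(56 - 7/10) = √(553/10) = √5530/10 ≈ 7.4364)
w(7, -7) + G*k = (2 - 7/7) - 7*√5530/10 = (2 - 7*⅐) - 7*√5530/10 = (2 - 1) - 7*√5530/10 = 1 - 7*√5530/10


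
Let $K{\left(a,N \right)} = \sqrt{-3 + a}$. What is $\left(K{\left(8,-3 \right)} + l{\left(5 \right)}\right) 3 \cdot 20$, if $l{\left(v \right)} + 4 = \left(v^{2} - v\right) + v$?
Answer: $1260 + 60 \sqrt{5} \approx 1394.2$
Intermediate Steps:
$l{\left(v \right)} = -4 + v^{2}$ ($l{\left(v \right)} = -4 + \left(\left(v^{2} - v\right) + v\right) = -4 + v^{2}$)
$\left(K{\left(8,-3 \right)} + l{\left(5 \right)}\right) 3 \cdot 20 = \left(\sqrt{-3 + 8} - \left(4 - 5^{2}\right)\right) 3 \cdot 20 = \left(\sqrt{5} + \left(-4 + 25\right)\right) 60 = \left(\sqrt{5} + 21\right) 60 = \left(21 + \sqrt{5}\right) 60 = 1260 + 60 \sqrt{5}$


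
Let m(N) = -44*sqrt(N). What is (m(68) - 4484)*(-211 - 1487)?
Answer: 7613832 + 149424*sqrt(17) ≈ 8.2299e+6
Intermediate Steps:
(m(68) - 4484)*(-211 - 1487) = (-88*sqrt(17) - 4484)*(-211 - 1487) = (-88*sqrt(17) - 4484)*(-1698) = (-4484 - 88*sqrt(17))*(-1698) = 7613832 + 149424*sqrt(17)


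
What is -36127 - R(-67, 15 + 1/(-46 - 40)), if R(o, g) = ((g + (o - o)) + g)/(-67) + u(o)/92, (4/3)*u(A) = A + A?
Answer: -19150250951/530104 ≈ -36125.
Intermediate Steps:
u(A) = 3*A/2 (u(A) = 3*(A + A)/4 = 3*(2*A)/4 = 3*A/2)
R(o, g) = -2*g/67 + 3*o/184 (R(o, g) = ((g + (o - o)) + g)/(-67) + (3*o/2)/92 = ((g + 0) + g)*(-1/67) + (3*o/2)*(1/92) = (g + g)*(-1/67) + 3*o/184 = (2*g)*(-1/67) + 3*o/184 = -2*g/67 + 3*o/184)
-36127 - R(-67, 15 + 1/(-46 - 40)) = -36127 - (-2*(15 + 1/(-46 - 40))/67 + (3/184)*(-67)) = -36127 - (-2*(15 + 1/(-86))/67 - 201/184) = -36127 - (-2*(15 - 1/86)/67 - 201/184) = -36127 - (-2/67*1289/86 - 201/184) = -36127 - (-1289/2881 - 201/184) = -36127 - 1*(-816257/530104) = -36127 + 816257/530104 = -19150250951/530104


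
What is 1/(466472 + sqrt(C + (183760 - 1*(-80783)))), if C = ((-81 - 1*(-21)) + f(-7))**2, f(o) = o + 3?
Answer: 466472/217595858145 - sqrt(268639)/217595858145 ≈ 2.1414e-6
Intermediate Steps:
f(o) = 3 + o
C = 4096 (C = ((-81 - 1*(-21)) + (3 - 7))**2 = ((-81 + 21) - 4)**2 = (-60 - 4)**2 = (-64)**2 = 4096)
1/(466472 + sqrt(C + (183760 - 1*(-80783)))) = 1/(466472 + sqrt(4096 + (183760 - 1*(-80783)))) = 1/(466472 + sqrt(4096 + (183760 + 80783))) = 1/(466472 + sqrt(4096 + 264543)) = 1/(466472 + sqrt(268639))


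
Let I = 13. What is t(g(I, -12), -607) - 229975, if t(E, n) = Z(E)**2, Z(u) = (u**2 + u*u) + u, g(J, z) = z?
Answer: -153799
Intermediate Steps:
Z(u) = u + 2*u**2 (Z(u) = (u**2 + u**2) + u = 2*u**2 + u = u + 2*u**2)
t(E, n) = E**2*(1 + 2*E)**2 (t(E, n) = (E*(1 + 2*E))**2 = E**2*(1 + 2*E)**2)
t(g(I, -12), -607) - 229975 = (-12)**2*(1 + 2*(-12))**2 - 229975 = 144*(1 - 24)**2 - 229975 = 144*(-23)**2 - 229975 = 144*529 - 229975 = 76176 - 229975 = -153799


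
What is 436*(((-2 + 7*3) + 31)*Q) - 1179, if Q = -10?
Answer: -219179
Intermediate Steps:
436*(((-2 + 7*3) + 31)*Q) - 1179 = 436*(((-2 + 7*3) + 31)*(-10)) - 1179 = 436*(((-2 + 21) + 31)*(-10)) - 1179 = 436*((19 + 31)*(-10)) - 1179 = 436*(50*(-10)) - 1179 = 436*(-500) - 1179 = -218000 - 1179 = -219179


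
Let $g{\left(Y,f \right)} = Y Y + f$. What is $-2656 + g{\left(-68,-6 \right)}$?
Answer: $1962$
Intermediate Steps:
$g{\left(Y,f \right)} = f + Y^{2}$ ($g{\left(Y,f \right)} = Y^{2} + f = f + Y^{2}$)
$-2656 + g{\left(-68,-6 \right)} = -2656 - \left(6 - \left(-68\right)^{2}\right) = -2656 + \left(-6 + 4624\right) = -2656 + 4618 = 1962$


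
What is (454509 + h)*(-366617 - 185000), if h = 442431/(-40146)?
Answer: -3354985321250937/13382 ≈ -2.5071e+11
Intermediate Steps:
h = -147477/13382 (h = 442431*(-1/40146) = -147477/13382 ≈ -11.021)
(454509 + h)*(-366617 - 185000) = (454509 - 147477/13382)*(-366617 - 185000) = (6082091961/13382)*(-551617) = -3354985321250937/13382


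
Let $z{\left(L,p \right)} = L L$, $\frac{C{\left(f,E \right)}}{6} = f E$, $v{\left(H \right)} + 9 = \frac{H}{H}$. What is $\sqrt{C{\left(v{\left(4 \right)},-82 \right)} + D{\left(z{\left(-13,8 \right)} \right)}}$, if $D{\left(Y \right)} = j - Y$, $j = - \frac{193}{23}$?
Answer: $\frac{4 \sqrt{124269}}{23} \approx 61.307$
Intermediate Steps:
$v{\left(H \right)} = -8$ ($v{\left(H \right)} = -9 + \frac{H}{H} = -9 + 1 = -8$)
$C{\left(f,E \right)} = 6 E f$ ($C{\left(f,E \right)} = 6 f E = 6 E f$)
$j = - \frac{193}{23}$ ($j = \left(-193\right) \frac{1}{23} = - \frac{193}{23} \approx -8.3913$)
$z{\left(L,p \right)} = L^{2}$
$D{\left(Y \right)} = - \frac{193}{23} - Y$
$\sqrt{C{\left(v{\left(4 \right)},-82 \right)} + D{\left(z{\left(-13,8 \right)} \right)}} = \sqrt{6 \left(-82\right) \left(-8\right) - \frac{4080}{23}} = \sqrt{3936 - \frac{4080}{23}} = \sqrt{\frac{86448}{23}} = \frac{4 \sqrt{124269}}{23}$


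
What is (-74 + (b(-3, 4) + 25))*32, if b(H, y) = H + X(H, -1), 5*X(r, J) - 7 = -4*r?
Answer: -7712/5 ≈ -1542.4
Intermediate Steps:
X(r, J) = 7/5 - 4*r/5 (X(r, J) = 7/5 + (-4*r)/5 = 7/5 - 4*r/5)
b(H, y) = 7/5 + H/5 (b(H, y) = H + (7/5 - 4*H/5) = 7/5 + H/5)
(-74 + (b(-3, 4) + 25))*32 = (-74 + ((7/5 + (⅕)*(-3)) + 25))*32 = (-74 + ((7/5 - ⅗) + 25))*32 = (-74 + (⅘ + 25))*32 = (-74 + 129/5)*32 = -241/5*32 = -7712/5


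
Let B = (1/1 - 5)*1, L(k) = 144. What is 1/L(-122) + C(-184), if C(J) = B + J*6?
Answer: -159551/144 ≈ -1108.0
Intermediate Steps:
B = -4 (B = (1 - 5)*1 = -4*1 = -4)
C(J) = -4 + 6*J (C(J) = -4 + J*6 = -4 + 6*J)
1/L(-122) + C(-184) = 1/144 + (-4 + 6*(-184)) = 1/144 + (-4 - 1104) = 1/144 - 1108 = -159551/144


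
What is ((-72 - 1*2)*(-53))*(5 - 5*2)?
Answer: -19610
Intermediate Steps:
((-72 - 1*2)*(-53))*(5 - 5*2) = ((-72 - 2)*(-53))*(5 - 10) = -74*(-53)*(-5) = 3922*(-5) = -19610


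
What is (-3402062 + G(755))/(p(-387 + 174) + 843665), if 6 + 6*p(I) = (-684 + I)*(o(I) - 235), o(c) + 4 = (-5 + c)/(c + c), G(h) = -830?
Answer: -724815996/187294733 ≈ -3.8699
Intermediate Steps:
o(c) = -4 + (-5 + c)/(2*c) (o(c) = -4 + (-5 + c)/(c + c) = -4 + (-5 + c)/((2*c)) = -4 + (-5 + c)*(1/(2*c)) = -4 + (-5 + c)/(2*c))
p(I) = -1 + (-684 + I)*(-235 + (-5 - 7*I)/(2*I))/6 (p(I) = -1 + ((-684 + I)*((-5 - 7*I)/(2*I) - 235))/6 = -1 + ((-684 + I)*(-235 + (-5 - 7*I)/(2*I)))/6 = -1 + (-684 + I)*(-235 + (-5 - 7*I)/(2*I))/6)
(-3402062 + G(755))/(p(-387 + 174) + 843665) = (-3402062 - 830)/((326251/12 + 285/(-387 + 174) - 159*(-387 + 174)/4) + 843665) = -3402892/((326251/12 + 285/(-213) - 159/4*(-213)) + 843665) = -3402892/((326251/12 + 285*(-1/213) + 33867/4) + 843665) = -3402892/((326251/12 - 95/71 + 33867/4) + 843665) = -3402892/(7594088/213 + 843665) = -3402892/187294733/213 = -3402892*213/187294733 = -724815996/187294733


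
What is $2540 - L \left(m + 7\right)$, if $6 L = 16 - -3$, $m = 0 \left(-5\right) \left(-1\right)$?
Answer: $\frac{15107}{6} \approx 2517.8$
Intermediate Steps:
$m = 0$ ($m = 0 \left(-1\right) = 0$)
$L = \frac{19}{6}$ ($L = \frac{16 - -3}{6} = \frac{16 + 3}{6} = \frac{1}{6} \cdot 19 = \frac{19}{6} \approx 3.1667$)
$2540 - L \left(m + 7\right) = 2540 - \frac{19 \left(0 + 7\right)}{6} = 2540 - \frac{19}{6} \cdot 7 = 2540 - \frac{133}{6} = \frac{15107}{6}$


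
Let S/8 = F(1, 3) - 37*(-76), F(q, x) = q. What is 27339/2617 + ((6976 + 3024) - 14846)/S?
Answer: 301277437/29446484 ≈ 10.231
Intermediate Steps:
S = 22504 (S = 8*(1 - 37*(-76)) = 8*(1 + 2812) = 8*2813 = 22504)
27339/2617 + ((6976 + 3024) - 14846)/S = 27339/2617 + ((6976 + 3024) - 14846)/22504 = 27339*(1/2617) + (10000 - 14846)*(1/22504) = 27339/2617 - 4846*1/22504 = 27339/2617 - 2423/11252 = 301277437/29446484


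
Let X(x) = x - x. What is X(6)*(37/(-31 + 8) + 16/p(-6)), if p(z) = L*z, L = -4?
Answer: 0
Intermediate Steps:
p(z) = -4*z
X(x) = 0
X(6)*(37/(-31 + 8) + 16/p(-6)) = 0*(37/(-31 + 8) + 16/((-4*(-6)))) = 0*(37/(-23) + 16/24) = 0*(37*(-1/23) + 16*(1/24)) = 0*(-37/23 + ⅔) = 0*(-65/69) = 0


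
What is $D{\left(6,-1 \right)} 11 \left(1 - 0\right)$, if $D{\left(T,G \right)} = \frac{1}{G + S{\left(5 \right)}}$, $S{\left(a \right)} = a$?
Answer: $\frac{11}{4} \approx 2.75$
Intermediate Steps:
$D{\left(T,G \right)} = \frac{1}{5 + G}$ ($D{\left(T,G \right)} = \frac{1}{G + 5} = \frac{1}{5 + G}$)
$D{\left(6,-1 \right)} 11 \left(1 - 0\right) = \frac{1}{5 - 1} \cdot 11 \left(1 - 0\right) = \frac{1}{4} \cdot 11 \left(1 + 0\right) = \frac{1}{4} \cdot 11 \cdot 1 = \frac{11}{4} \cdot 1 = \frac{11}{4}$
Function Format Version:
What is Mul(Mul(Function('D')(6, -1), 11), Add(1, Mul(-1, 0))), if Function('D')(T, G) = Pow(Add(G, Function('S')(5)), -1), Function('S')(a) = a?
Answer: Rational(11, 4) ≈ 2.7500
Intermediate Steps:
Function('D')(T, G) = Pow(Add(5, G), -1) (Function('D')(T, G) = Pow(Add(G, 5), -1) = Pow(Add(5, G), -1))
Mul(Mul(Function('D')(6, -1), 11), Add(1, Mul(-1, 0))) = Mul(Mul(Pow(Add(5, -1), -1), 11), Add(1, Mul(-1, 0))) = Mul(Mul(Pow(4, -1), 11), Add(1, 0)) = Mul(Mul(Rational(1, 4), 11), 1) = Mul(Rational(11, 4), 1) = Rational(11, 4)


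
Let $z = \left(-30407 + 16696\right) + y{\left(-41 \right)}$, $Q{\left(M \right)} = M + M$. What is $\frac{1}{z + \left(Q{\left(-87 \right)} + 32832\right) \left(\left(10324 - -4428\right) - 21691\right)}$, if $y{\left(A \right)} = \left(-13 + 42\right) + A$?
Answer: $- \frac{1}{226627585} \approx -4.4125 \cdot 10^{-9}$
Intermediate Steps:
$y{\left(A \right)} = 29 + A$
$Q{\left(M \right)} = 2 M$
$z = -13723$ ($z = \left(-30407 + 16696\right) + \left(29 - 41\right) = -13711 - 12 = -13723$)
$\frac{1}{z + \left(Q{\left(-87 \right)} + 32832\right) \left(\left(10324 - -4428\right) - 21691\right)} = \frac{1}{-13723 + \left(2 \left(-87\right) + 32832\right) \left(\left(10324 - -4428\right) - 21691\right)} = \frac{1}{-13723 + \left(-174 + 32832\right) \left(\left(10324 + 4428\right) - 21691\right)} = \frac{1}{-13723 + 32658 \left(14752 - 21691\right)} = \frac{1}{-13723 + 32658 \left(-6939\right)} = \frac{1}{-13723 - 226613862} = \frac{1}{-226627585} = - \frac{1}{226627585}$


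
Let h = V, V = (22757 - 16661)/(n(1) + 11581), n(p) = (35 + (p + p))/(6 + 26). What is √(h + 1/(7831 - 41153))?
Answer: √991029705348016390/1372233282 ≈ 0.72546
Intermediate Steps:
n(p) = 35/32 + p/16 (n(p) = (35 + 2*p)/32 = (35 + 2*p)*(1/32) = 35/32 + p/16)
V = 65024/123543 (V = (22757 - 16661)/((35/32 + (1/16)*1) + 11581) = 6096/((35/32 + 1/16) + 11581) = 6096/(37/32 + 11581) = 6096/(370629/32) = 6096*(32/370629) = 65024/123543 ≈ 0.52633)
h = 65024/123543 ≈ 0.52633
√(h + 1/(7831 - 41153)) = √(65024/123543 + 1/(7831 - 41153)) = √(65024/123543 + 1/(-33322)) = √(65024/123543 - 1/33322) = √(2166606185/4116699846) = √991029705348016390/1372233282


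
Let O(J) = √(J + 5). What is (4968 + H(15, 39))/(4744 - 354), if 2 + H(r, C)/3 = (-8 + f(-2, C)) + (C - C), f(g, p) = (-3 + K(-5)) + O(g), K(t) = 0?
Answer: 4929/4390 + 3*√3/4390 ≈ 1.1240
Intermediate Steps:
O(J) = √(5 + J)
f(g, p) = -3 + √(5 + g) (f(g, p) = (-3 + 0) + √(5 + g) = -3 + √(5 + g))
H(r, C) = -39 + 3*√3 (H(r, C) = -6 + 3*((-8 + (-3 + √(5 - 2))) + (C - C)) = -6 + 3*((-8 + (-3 + √3)) + 0) = -6 + 3*((-11 + √3) + 0) = -6 + 3*(-11 + √3) = -6 + (-33 + 3*√3) = -39 + 3*√3)
(4968 + H(15, 39))/(4744 - 354) = (4968 + (-39 + 3*√3))/(4744 - 354) = (4929 + 3*√3)/4390 = (4929 + 3*√3)*(1/4390) = 4929/4390 + 3*√3/4390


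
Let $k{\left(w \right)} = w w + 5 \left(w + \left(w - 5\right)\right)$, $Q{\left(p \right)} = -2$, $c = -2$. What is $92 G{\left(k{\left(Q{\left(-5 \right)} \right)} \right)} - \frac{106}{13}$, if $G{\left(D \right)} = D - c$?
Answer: $- \frac{46750}{13} \approx -3596.2$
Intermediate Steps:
$k{\left(w \right)} = -25 + w^{2} + 10 w$ ($k{\left(w \right)} = w^{2} + 5 \left(w + \left(w - 5\right)\right) = w^{2} + 5 \left(w + \left(-5 + w\right)\right) = w^{2} + 5 \left(-5 + 2 w\right) = w^{2} + \left(-25 + 10 w\right) = -25 + w^{2} + 10 w$)
$G{\left(D \right)} = 2 + D$ ($G{\left(D \right)} = D - -2 = D + 2 = 2 + D$)
$92 G{\left(k{\left(Q{\left(-5 \right)} \right)} \right)} - \frac{106}{13} = 92 \left(2 + \left(-25 + \left(-2\right)^{2} + 10 \left(-2\right)\right)\right) - \frac{106}{13} = 92 \left(2 - 41\right) - \frac{106}{13} = 92 \left(-39\right) - \frac{106}{13} = -3588 - \frac{106}{13} = - \frac{46750}{13}$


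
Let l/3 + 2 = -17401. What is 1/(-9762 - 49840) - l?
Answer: 3111760817/59602 ≈ 52209.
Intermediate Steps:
l = -52209 (l = -6 + 3*(-17401) = -6 - 52203 = -52209)
1/(-9762 - 49840) - l = 1/(-9762 - 49840) - 1*(-52209) = 1/(-59602) + 52209 = -1/59602 + 52209 = 3111760817/59602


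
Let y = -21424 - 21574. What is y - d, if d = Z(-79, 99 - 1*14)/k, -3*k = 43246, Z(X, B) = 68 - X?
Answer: -265641581/6178 ≈ -42998.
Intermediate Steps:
y = -42998
k = -43246/3 (k = -⅓*43246 = -43246/3 ≈ -14415.)
d = -63/6178 (d = (68 - 1*(-79))/(-43246/3) = (68 + 79)*(-3/43246) = 147*(-3/43246) = -63/6178 ≈ -0.010197)
y - d = -42998 - 1*(-63/6178) = -42998 + 63/6178 = -265641581/6178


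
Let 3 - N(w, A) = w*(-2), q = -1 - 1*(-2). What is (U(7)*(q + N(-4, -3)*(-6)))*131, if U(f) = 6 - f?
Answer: -4061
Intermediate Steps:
q = 1 (q = -1 + 2 = 1)
N(w, A) = 3 + 2*w (N(w, A) = 3 - w*(-2) = 3 - (-2)*w = 3 + 2*w)
(U(7)*(q + N(-4, -3)*(-6)))*131 = ((6 - 1*7)*(1 + (3 + 2*(-4))*(-6)))*131 = ((6 - 7)*(1 + (3 - 8)*(-6)))*131 = -(1 - 5*(-6))*131 = -(1 + 30)*131 = -1*31*131 = -31*131 = -4061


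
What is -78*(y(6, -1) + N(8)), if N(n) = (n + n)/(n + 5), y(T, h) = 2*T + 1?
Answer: -1110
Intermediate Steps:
y(T, h) = 1 + 2*T
N(n) = 2*n/(5 + n) (N(n) = (2*n)/(5 + n) = 2*n/(5 + n))
-78*(y(6, -1) + N(8)) = -78*((1 + 2*6) + 2*8/(5 + 8)) = -78*((1 + 12) + 2*8/13) = -78*(13 + 2*8*(1/13)) = -78*(13 + 16/13) = -78*185/13 = -1110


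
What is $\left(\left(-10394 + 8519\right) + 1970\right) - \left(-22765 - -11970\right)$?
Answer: $10890$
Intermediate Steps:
$\left(\left(-10394 + 8519\right) + 1970\right) - \left(-22765 - -11970\right) = \left(-1875 + 1970\right) - \left(-22765 + 11970\right) = 95 - -10795 = 95 + 10795 = 10890$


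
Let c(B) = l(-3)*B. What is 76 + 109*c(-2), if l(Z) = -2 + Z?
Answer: 1166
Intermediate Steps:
c(B) = -5*B (c(B) = (-2 - 3)*B = -5*B)
76 + 109*c(-2) = 76 + 109*(-5*(-2)) = 76 + 109*10 = 76 + 1090 = 1166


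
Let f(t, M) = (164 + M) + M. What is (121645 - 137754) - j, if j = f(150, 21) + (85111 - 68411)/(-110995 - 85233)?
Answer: -800360780/49057 ≈ -16315.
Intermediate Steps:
f(t, M) = 164 + 2*M
j = 10101567/49057 (j = (164 + 2*21) + (85111 - 68411)/(-110995 - 85233) = (164 + 42) + 16700/(-196228) = 206 + 16700*(-1/196228) = 206 - 4175/49057 = 10101567/49057 ≈ 205.91)
(121645 - 137754) - j = (121645 - 137754) - 1*10101567/49057 = -16109 - 10101567/49057 = -800360780/49057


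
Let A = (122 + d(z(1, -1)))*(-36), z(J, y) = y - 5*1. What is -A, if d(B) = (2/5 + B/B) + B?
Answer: 21132/5 ≈ 4226.4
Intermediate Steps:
z(J, y) = -5 + y (z(J, y) = y - 5 = -5 + y)
d(B) = 7/5 + B (d(B) = (2*(1/5) + 1) + B = (2/5 + 1) + B = 7/5 + B)
A = -21132/5 (A = (122 + (7/5 + (-5 - 1)))*(-36) = (122 + (7/5 - 6))*(-36) = (122 - 23/5)*(-36) = (587/5)*(-36) = -21132/5 ≈ -4226.4)
-A = -1*(-21132/5) = 21132/5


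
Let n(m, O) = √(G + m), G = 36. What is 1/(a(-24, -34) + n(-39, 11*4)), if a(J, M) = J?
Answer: -8/193 - I*√3/579 ≈ -0.041451 - 0.0029915*I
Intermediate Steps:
n(m, O) = √(36 + m)
1/(a(-24, -34) + n(-39, 11*4)) = 1/(-24 + √(36 - 39)) = 1/(-24 + √(-3)) = 1/(-24 + I*√3)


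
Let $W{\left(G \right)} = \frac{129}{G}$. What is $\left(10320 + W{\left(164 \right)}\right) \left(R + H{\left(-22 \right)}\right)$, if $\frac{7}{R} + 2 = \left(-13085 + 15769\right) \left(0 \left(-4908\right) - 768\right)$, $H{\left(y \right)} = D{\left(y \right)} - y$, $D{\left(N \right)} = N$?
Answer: $- \frac{11848263}{338055496} \approx -0.035048$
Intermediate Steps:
$H{\left(y \right)} = 0$ ($H{\left(y \right)} = y - y = 0$)
$R = - \frac{7}{2061314}$ ($R = \frac{7}{-2 + \left(-13085 + 15769\right) \left(0 \left(-4908\right) - 768\right)} = \frac{7}{-2 + 2684 \left(0 - 768\right)} = \frac{7}{-2 + 2684 \left(-768\right)} = \frac{7}{-2 - 2061312} = \frac{7}{-2061314} = 7 \left(- \frac{1}{2061314}\right) = - \frac{7}{2061314} \approx -3.3959 \cdot 10^{-6}$)
$\left(10320 + W{\left(164 \right)}\right) \left(R + H{\left(-22 \right)}\right) = \left(10320 + \frac{129}{164}\right) \left(- \frac{7}{2061314} + 0\right) = \left(10320 + 129 \cdot \frac{1}{164}\right) \left(- \frac{7}{2061314}\right) = \left(10320 + \frac{129}{164}\right) \left(- \frac{7}{2061314}\right) = \frac{1692609}{164} \left(- \frac{7}{2061314}\right) = - \frac{11848263}{338055496}$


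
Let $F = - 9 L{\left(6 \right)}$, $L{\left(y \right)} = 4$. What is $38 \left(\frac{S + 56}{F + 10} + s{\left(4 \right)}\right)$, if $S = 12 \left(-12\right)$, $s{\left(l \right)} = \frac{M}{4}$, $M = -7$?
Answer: $\frac{1615}{26} \approx 62.115$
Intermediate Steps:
$F = -36$ ($F = \left(-9\right) 4 = -36$)
$s{\left(l \right)} = - \frac{7}{4}$
$S = -144$
$38 \left(\frac{S + 56}{F + 10} + s{\left(4 \right)}\right) = 38 \left(\frac{-144 + 56}{-36 + 10} - \frac{7}{4}\right) = 38 \left(- \frac{88}{-26} - \frac{7}{4}\right) = 38 \left(\left(-88\right) \left(- \frac{1}{26}\right) - \frac{7}{4}\right) = 38 \left(\frac{44}{13} - \frac{7}{4}\right) = 38 \cdot \frac{85}{52} = \frac{1615}{26}$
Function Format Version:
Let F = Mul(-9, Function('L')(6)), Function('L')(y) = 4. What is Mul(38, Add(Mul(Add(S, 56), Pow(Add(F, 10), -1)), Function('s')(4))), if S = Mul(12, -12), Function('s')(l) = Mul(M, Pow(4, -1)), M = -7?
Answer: Rational(1615, 26) ≈ 62.115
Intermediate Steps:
F = -36 (F = Mul(-9, 4) = -36)
Function('s')(l) = Rational(-7, 4) (Function('s')(l) = Mul(-7, Pow(4, -1)) = Mul(-7, Rational(1, 4)) = Rational(-7, 4))
S = -144
Mul(38, Add(Mul(Add(S, 56), Pow(Add(F, 10), -1)), Function('s')(4))) = Mul(38, Add(Mul(Add(-144, 56), Pow(Add(-36, 10), -1)), Rational(-7, 4))) = Mul(38, Add(Mul(-88, Pow(-26, -1)), Rational(-7, 4))) = Mul(38, Add(Mul(-88, Rational(-1, 26)), Rational(-7, 4))) = Mul(38, Add(Rational(44, 13), Rational(-7, 4))) = Mul(38, Rational(85, 52)) = Rational(1615, 26)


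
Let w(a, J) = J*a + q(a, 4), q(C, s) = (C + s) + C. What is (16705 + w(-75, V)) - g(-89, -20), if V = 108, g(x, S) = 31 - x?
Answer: 8339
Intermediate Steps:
q(C, s) = s + 2*C
w(a, J) = 4 + 2*a + J*a (w(a, J) = J*a + (4 + 2*a) = 4 + 2*a + J*a)
(16705 + w(-75, V)) - g(-89, -20) = (16705 + (4 + 2*(-75) + 108*(-75))) - (31 - 1*(-89)) = (16705 + (4 - 150 - 8100)) - (31 + 89) = (16705 - 8246) - 1*120 = 8459 - 120 = 8339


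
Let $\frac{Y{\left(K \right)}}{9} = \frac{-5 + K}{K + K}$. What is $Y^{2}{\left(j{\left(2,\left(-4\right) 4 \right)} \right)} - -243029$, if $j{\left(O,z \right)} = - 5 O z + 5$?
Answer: $\frac{29408813}{121} \approx 2.4305 \cdot 10^{5}$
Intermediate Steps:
$j{\left(O,z \right)} = 5 - 5 O z$ ($j{\left(O,z \right)} = - 5 O z + 5 = 5 - 5 O z$)
$Y{\left(K \right)} = \frac{9 \left(-5 + K\right)}{2 K}$ ($Y{\left(K \right)} = 9 \frac{-5 + K}{K + K} = 9 \frac{-5 + K}{2 K} = \frac{9 \left(-5 + K\right)}{2 K}$)
$Y^{2}{\left(j{\left(2,\left(-4\right) 4 \right)} \right)} - -243029 = \left(\frac{9 \left(-5 - \left(-5 + 10 \left(\left(-4\right) 4\right)\right)\right)}{2 \left(5 - 10 \left(\left(-4\right) 4\right)\right)}\right)^{2} - -243029 = \left(\frac{9 \left(-5 - \left(-5 + 10 \left(-16\right)\right)\right)}{2 \left(5 - 10 \left(-16\right)\right)}\right)^{2} + 243029 = \left(\frac{9 \left(-5 + \left(5 + 160\right)\right)}{2 \left(5 + 160\right)}\right)^{2} + 243029 = \left(\frac{9 \left(-5 + 165\right)}{2 \cdot 165}\right)^{2} + 243029 = \left(\frac{9}{2} \cdot \frac{1}{165} \cdot 160\right)^{2} + 243029 = \left(\frac{48}{11}\right)^{2} + 243029 = \frac{2304}{121} + 243029 = \frac{29408813}{121}$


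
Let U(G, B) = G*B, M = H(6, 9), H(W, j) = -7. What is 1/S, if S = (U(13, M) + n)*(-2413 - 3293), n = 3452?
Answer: -1/19177866 ≈ -5.2143e-8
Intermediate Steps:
M = -7
U(G, B) = B*G
S = -19177866 (S = (-7*13 + 3452)*(-2413 - 3293) = (-91 + 3452)*(-5706) = 3361*(-5706) = -19177866)
1/S = 1/(-19177866) = -1/19177866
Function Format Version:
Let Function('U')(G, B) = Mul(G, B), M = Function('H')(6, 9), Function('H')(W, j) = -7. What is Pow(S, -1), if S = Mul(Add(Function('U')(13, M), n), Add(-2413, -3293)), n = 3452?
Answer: Rational(-1, 19177866) ≈ -5.2143e-8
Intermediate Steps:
M = -7
Function('U')(G, B) = Mul(B, G)
S = -19177866 (S = Mul(Add(Mul(-7, 13), 3452), Add(-2413, -3293)) = Mul(Add(-91, 3452), -5706) = Mul(3361, -5706) = -19177866)
Pow(S, -1) = Pow(-19177866, -1) = Rational(-1, 19177866)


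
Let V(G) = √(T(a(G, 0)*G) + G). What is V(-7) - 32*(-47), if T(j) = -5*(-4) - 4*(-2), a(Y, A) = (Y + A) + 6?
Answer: 1504 + √21 ≈ 1508.6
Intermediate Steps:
a(Y, A) = 6 + A + Y (a(Y, A) = (A + Y) + 6 = 6 + A + Y)
T(j) = 28 (T(j) = 20 + 8 = 28)
V(G) = √(28 + G)
V(-7) - 32*(-47) = √(28 - 7) - 32*(-47) = √21 + 1504 = 1504 + √21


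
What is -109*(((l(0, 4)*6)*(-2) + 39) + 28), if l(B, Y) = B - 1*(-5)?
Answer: -763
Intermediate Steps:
l(B, Y) = 5 + B (l(B, Y) = B + 5 = 5 + B)
-109*(((l(0, 4)*6)*(-2) + 39) + 28) = -109*((((5 + 0)*6)*(-2) + 39) + 28) = -109*(((5*6)*(-2) + 39) + 28) = -109*((30*(-2) + 39) + 28) = -109*((-60 + 39) + 28) = -109*(-21 + 28) = -109*7 = -763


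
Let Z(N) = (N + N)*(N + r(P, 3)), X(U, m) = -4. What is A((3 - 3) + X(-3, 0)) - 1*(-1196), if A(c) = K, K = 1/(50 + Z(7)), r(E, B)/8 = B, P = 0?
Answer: 578865/484 ≈ 1196.0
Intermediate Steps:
r(E, B) = 8*B
Z(N) = 2*N*(24 + N) (Z(N) = (N + N)*(N + 8*3) = (2*N)*(N + 24) = (2*N)*(24 + N) = 2*N*(24 + N))
K = 1/484 (K = 1/(50 + 2*7*(24 + 7)) = 1/(50 + 2*7*31) = 1/(50 + 434) = 1/484 ≈ 0.0020661)
A(c) = 1/484
A((3 - 3) + X(-3, 0)) - 1*(-1196) = 1/484 - 1*(-1196) = 1/484 + 1196 = 578865/484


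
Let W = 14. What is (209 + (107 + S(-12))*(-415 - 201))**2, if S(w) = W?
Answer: 5524502929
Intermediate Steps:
S(w) = 14
(209 + (107 + S(-12))*(-415 - 201))**2 = (209 + (107 + 14)*(-415 - 201))**2 = (209 + 121*(-616))**2 = (209 - 74536)**2 = (-74327)**2 = 5524502929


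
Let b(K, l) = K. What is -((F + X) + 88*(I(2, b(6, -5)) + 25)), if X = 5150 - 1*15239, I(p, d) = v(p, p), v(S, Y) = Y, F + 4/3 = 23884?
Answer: -48509/3 ≈ -16170.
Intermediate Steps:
F = 71648/3 (F = -4/3 + 23884 = 71648/3 ≈ 23883.)
I(p, d) = p
X = -10089 (X = 5150 - 15239 = -10089)
-((F + X) + 88*(I(2, b(6, -5)) + 25)) = -((71648/3 - 10089) + 88*(2 + 25)) = -(41381/3 + 88*27) = -(41381/3 + 2376) = -1*48509/3 = -48509/3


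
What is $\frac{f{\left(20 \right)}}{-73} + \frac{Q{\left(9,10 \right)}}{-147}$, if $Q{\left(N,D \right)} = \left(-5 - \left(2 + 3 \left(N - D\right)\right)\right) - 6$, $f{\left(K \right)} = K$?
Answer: $- \frac{2210}{10731} \approx -0.20595$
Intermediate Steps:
$Q{\left(N,D \right)} = -13 - 3 N + 3 D$ ($Q{\left(N,D \right)} = \left(-5 - \left(2 - 3 D + 3 N\right)\right) - 6 = \left(-7 - 3 N + 3 D\right) - 6 = -13 - 3 N + 3 D$)
$\frac{f{\left(20 \right)}}{-73} + \frac{Q{\left(9,10 \right)}}{-147} = \frac{20}{-73} + \frac{-13 - 27 + 3 \cdot 10}{-147} = 20 \left(- \frac{1}{73}\right) + \left(-13 - 27 + 30\right) \left(- \frac{1}{147}\right) = - \frac{20}{73} - - \frac{10}{147} = - \frac{20}{73} + \frac{10}{147} = - \frac{2210}{10731}$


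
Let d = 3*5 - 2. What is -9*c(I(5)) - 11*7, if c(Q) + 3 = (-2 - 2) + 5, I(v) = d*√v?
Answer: -59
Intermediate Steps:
d = 13 (d = 15 - 2 = 13)
I(v) = 13*√v
c(Q) = -2 (c(Q) = -3 + ((-2 - 2) + 5) = -3 + (-4 + 5) = -3 + 1 = -2)
-9*c(I(5)) - 11*7 = -9*(-2) - 11*7 = 18 - 77 = -59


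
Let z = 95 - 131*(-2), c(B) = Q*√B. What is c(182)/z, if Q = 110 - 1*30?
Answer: 80*√182/357 ≈ 3.0231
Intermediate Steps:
Q = 80 (Q = 110 - 30 = 80)
c(B) = 80*√B
z = 357 (z = 95 + 262 = 357)
c(182)/z = (80*√182)/357 = (80*√182)*(1/357) = 80*√182/357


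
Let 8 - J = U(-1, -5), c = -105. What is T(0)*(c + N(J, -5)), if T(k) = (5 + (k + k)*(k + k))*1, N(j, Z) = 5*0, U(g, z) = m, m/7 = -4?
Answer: -525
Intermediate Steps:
m = -28 (m = 7*(-4) = -28)
U(g, z) = -28
J = 36 (J = 8 - 1*(-28) = 8 + 28 = 36)
N(j, Z) = 0
T(k) = 5 + 4*k**2 (T(k) = (5 + (2*k)*(2*k))*1 = (5 + 4*k**2)*1 = 5 + 4*k**2)
T(0)*(c + N(J, -5)) = (5 + 4*0**2)*(-105 + 0) = (5 + 4*0)*(-105) = (5 + 0)*(-105) = 5*(-105) = -525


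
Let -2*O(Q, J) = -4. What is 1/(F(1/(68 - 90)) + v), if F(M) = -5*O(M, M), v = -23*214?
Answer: -1/4932 ≈ -0.00020276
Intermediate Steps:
O(Q, J) = 2 (O(Q, J) = -1/2*(-4) = 2)
v = -4922
F(M) = -10 (F(M) = -5*2 = -10)
1/(F(1/(68 - 90)) + v) = 1/(-10 - 4922) = 1/(-4932) = -1/4932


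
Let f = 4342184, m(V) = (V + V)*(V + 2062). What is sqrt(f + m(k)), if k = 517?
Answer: sqrt(7008870) ≈ 2647.4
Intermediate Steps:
m(V) = 2*V*(2062 + V) (m(V) = (2*V)*(2062 + V) = 2*V*(2062 + V))
sqrt(f + m(k)) = sqrt(4342184 + 2*517*(2062 + 517)) = sqrt(4342184 + 2*517*2579) = sqrt(4342184 + 2666686) = sqrt(7008870)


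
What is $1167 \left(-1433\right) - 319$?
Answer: $-1672630$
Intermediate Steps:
$1167 \left(-1433\right) - 319 = -1672311 - 319 = -1672630$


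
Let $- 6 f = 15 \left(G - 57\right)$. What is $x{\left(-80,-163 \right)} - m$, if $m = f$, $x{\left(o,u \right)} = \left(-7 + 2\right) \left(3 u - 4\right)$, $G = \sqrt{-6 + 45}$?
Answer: $\frac{4645}{2} + \frac{5 \sqrt{39}}{2} \approx 2338.1$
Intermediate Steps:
$G = \sqrt{39} \approx 6.245$
$x{\left(o,u \right)} = 20 - 15 u$ ($x{\left(o,u \right)} = - 5 \left(-4 + 3 u\right) = 20 - 15 u$)
$f = \frac{285}{2} - \frac{5 \sqrt{39}}{2}$ ($f = - \frac{15 \left(\sqrt{39} - 57\right)}{6} = - \frac{15 \left(-57 + \sqrt{39}\right)}{6} = - \frac{-855 + 15 \sqrt{39}}{6} = \frac{285}{2} - \frac{5 \sqrt{39}}{2} \approx 126.89$)
$m = \frac{285}{2} - \frac{5 \sqrt{39}}{2} \approx 126.89$
$x{\left(-80,-163 \right)} - m = \left(20 - -2445\right) - \left(\frac{285}{2} - \frac{5 \sqrt{39}}{2}\right) = \left(20 + 2445\right) - \left(\frac{285}{2} - \frac{5 \sqrt{39}}{2}\right) = 2465 - \left(\frac{285}{2} - \frac{5 \sqrt{39}}{2}\right) = \frac{4645}{2} + \frac{5 \sqrt{39}}{2}$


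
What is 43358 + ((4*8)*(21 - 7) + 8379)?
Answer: 52185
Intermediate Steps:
43358 + ((4*8)*(21 - 7) + 8379) = 43358 + (32*14 + 8379) = 43358 + (448 + 8379) = 43358 + 8827 = 52185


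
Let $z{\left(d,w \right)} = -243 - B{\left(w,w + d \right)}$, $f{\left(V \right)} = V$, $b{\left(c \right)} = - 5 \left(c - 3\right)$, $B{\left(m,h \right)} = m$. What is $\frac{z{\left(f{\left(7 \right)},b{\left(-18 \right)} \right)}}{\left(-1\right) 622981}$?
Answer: $\frac{348}{622981} \approx 0.0005586$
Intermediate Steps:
$b{\left(c \right)} = 15 - 5 c$ ($b{\left(c \right)} = - 5 \left(-3 + c\right) = 15 - 5 c$)
$z{\left(d,w \right)} = -243 - w$
$\frac{z{\left(f{\left(7 \right)},b{\left(-18 \right)} \right)}}{\left(-1\right) 622981} = \frac{-243 - \left(15 - -90\right)}{\left(-1\right) 622981} = \frac{-243 - \left(15 + 90\right)}{-622981} = \left(-243 - 105\right) \left(- \frac{1}{622981}\right) = \left(-348\right) \left(- \frac{1}{622981}\right) = \frac{348}{622981}$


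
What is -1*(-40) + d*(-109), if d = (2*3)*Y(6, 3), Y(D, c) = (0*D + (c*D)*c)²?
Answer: -1907024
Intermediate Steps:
Y(D, c) = D²*c⁴ (Y(D, c) = (0 + (D*c)*c)² = (0 + D*c²)² = (D*c²)² = D²*c⁴)
d = 17496 (d = (2*3)*(6²*3⁴) = 6*(36*81) = 6*2916 = 17496)
-1*(-40) + d*(-109) = -1*(-40) + 17496*(-109) = 40 - 1907064 = -1907024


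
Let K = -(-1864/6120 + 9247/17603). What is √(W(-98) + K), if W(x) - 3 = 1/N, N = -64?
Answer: √3563817806272055/35910120 ≈ 1.6624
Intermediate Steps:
W(x) = 191/64 (W(x) = 3 + 1/(-64) = 3 - 1/64 = 191/64)
K = -2972456/13466295 (K = -(-1864*1/6120 + 9247*(1/17603)) = -(-233/765 + 9247/17603) = -1*2972456/13466295 = -2972456/13466295 ≈ -0.22073)
√(W(-98) + K) = √(191/64 - 2972456/13466295) = √(2381825161/861842880) = √3563817806272055/35910120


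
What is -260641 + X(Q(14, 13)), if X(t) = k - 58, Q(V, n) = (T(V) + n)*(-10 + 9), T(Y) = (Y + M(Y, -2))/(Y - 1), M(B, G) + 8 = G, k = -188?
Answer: -260887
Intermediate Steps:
M(B, G) = -8 + G
T(Y) = (-10 + Y)/(-1 + Y) (T(Y) = (Y + (-8 - 2))/(Y - 1) = (Y - 10)/(-1 + Y) = (-10 + Y)/(-1 + Y))
Q(V, n) = -n - (-10 + V)/(-1 + V) (Q(V, n) = ((-10 + V)/(-1 + V) + n)*(-10 + 9) = (n + (-10 + V)/(-1 + V))*(-1) = -n - (-10 + V)/(-1 + V))
X(t) = -246 (X(t) = -188 - 58 = -246)
-260641 + X(Q(14, 13)) = -260641 - 246 = -260887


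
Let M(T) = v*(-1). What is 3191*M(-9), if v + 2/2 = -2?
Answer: 9573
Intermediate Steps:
v = -3 (v = -1 - 2 = -3)
M(T) = 3 (M(T) = -3*(-1) = 3)
3191*M(-9) = 3191*3 = 9573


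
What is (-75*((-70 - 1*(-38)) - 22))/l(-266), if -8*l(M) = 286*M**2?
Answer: -4050/2529527 ≈ -0.0016011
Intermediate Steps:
l(M) = -143*M**2/4
(-75*((-70 - 1*(-38)) - 22))/l(-266) = (-75*((-70 - 1*(-38)) - 22))/((-143/4*(-266)**2)) = (-75*((-70 + 38) - 22))/((-143/4*70756)) = -75*(-32 - 22)/(-2529527) = -75*(-54)*(-1/2529527) = 4050*(-1/2529527) = -4050/2529527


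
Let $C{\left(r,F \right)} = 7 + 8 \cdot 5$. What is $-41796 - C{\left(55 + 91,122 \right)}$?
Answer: $-41843$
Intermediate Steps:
$C{\left(r,F \right)} = 47$ ($C{\left(r,F \right)} = 7 + 40 = 47$)
$-41796 - C{\left(55 + 91,122 \right)} = -41796 - 47 = -41843$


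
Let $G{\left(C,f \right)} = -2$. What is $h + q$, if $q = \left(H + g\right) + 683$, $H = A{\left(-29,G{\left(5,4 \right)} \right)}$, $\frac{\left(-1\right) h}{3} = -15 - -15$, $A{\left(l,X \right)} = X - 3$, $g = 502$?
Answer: $1180$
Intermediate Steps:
$A{\left(l,X \right)} = -3 + X$ ($A{\left(l,X \right)} = X - 3 = -3 + X$)
$h = 0$ ($h = - 3 \left(-15 - -15\right) = - 3 \left(-15 + 15\right) = \left(-3\right) 0 = 0$)
$H = -5$ ($H = -3 - 2 = -5$)
$q = 1180$ ($q = \left(-5 + 502\right) + 683 = 497 + 683 = 1180$)
$h + q = 0 + 1180 = 1180$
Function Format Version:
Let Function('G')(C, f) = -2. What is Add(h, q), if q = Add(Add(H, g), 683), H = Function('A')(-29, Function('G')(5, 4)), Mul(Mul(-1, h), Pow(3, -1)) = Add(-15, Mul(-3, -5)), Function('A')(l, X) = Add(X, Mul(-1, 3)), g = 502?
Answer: 1180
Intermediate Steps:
Function('A')(l, X) = Add(-3, X) (Function('A')(l, X) = Add(X, -3) = Add(-3, X))
h = 0 (h = Mul(-3, Add(-15, Mul(-3, -5))) = Mul(-3, Add(-15, 15)) = Mul(-3, 0) = 0)
H = -5 (H = Add(-3, -2) = -5)
q = 1180 (q = Add(Add(-5, 502), 683) = Add(497, 683) = 1180)
Add(h, q) = Add(0, 1180) = 1180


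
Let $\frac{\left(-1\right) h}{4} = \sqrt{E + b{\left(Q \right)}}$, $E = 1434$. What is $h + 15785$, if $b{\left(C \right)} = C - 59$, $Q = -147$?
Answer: $15785 - 8 \sqrt{307} \approx 15645.0$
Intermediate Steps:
$b{\left(C \right)} = -59 + C$
$h = - 8 \sqrt{307}$ ($h = - 4 \sqrt{1434 - 206} = - 4 \sqrt{1228} = - 4 \cdot 2 \sqrt{307} = - 8 \sqrt{307} \approx -140.17$)
$h + 15785 = - 8 \sqrt{307} + 15785 = 15785 - 8 \sqrt{307}$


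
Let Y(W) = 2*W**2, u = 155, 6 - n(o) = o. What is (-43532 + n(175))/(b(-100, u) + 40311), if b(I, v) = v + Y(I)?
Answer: -6243/8638 ≈ -0.72274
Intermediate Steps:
n(o) = 6 - o
b(I, v) = v + 2*I**2
(-43532 + n(175))/(b(-100, u) + 40311) = (-43532 + (6 - 1*175))/((155 + 2*(-100)**2) + 40311) = (-43532 + (6 - 175))/((155 + 2*10000) + 40311) = (-43532 - 169)/((155 + 20000) + 40311) = -43701/(20155 + 40311) = -43701/60466 = -43701*1/60466 = -6243/8638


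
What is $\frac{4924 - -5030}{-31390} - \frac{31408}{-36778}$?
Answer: $\frac{154952227}{288615355} \approx 0.53688$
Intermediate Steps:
$\frac{4924 - -5030}{-31390} - \frac{31408}{-36778} = \left(4924 + 5030\right) \left(- \frac{1}{31390}\right) - - \frac{15704}{18389} = 9954 \left(- \frac{1}{31390}\right) + \frac{15704}{18389} = - \frac{4977}{15695} + \frac{15704}{18389} = \frac{154952227}{288615355}$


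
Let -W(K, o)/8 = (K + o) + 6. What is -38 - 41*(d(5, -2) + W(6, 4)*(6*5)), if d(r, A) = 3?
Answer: 157279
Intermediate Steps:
W(K, o) = -48 - 8*K - 8*o (W(K, o) = -8*((K + o) + 6) = -8*(6 + K + o) = -48 - 8*K - 8*o)
-38 - 41*(d(5, -2) + W(6, 4)*(6*5)) = -38 - 41*(3 + (-48 - 8*6 - 8*4)*(6*5)) = -38 - 41*(3 + (-48 - 48 - 32)*30) = -38 - 41*(3 - 128*30) = -38 - 41*(3 - 3840) = -38 - 41*(-3837) = -38 + 157317 = 157279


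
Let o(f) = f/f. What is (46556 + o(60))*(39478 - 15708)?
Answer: 1106659890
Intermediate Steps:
o(f) = 1
(46556 + o(60))*(39478 - 15708) = (46556 + 1)*(39478 - 15708) = 46557*23770 = 1106659890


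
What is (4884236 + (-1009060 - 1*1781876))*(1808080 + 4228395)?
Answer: 12636153117500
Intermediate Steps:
(4884236 + (-1009060 - 1*1781876))*(1808080 + 4228395) = (4884236 + (-1009060 - 1781876))*6036475 = (4884236 - 2790936)*6036475 = 2093300*6036475 = 12636153117500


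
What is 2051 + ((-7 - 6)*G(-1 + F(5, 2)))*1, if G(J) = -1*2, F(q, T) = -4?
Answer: 2077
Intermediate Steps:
G(J) = -2
2051 + ((-7 - 6)*G(-1 + F(5, 2)))*1 = 2051 + ((-7 - 6)*(-2))*1 = 2051 - 13*(-2)*1 = 2051 + 26*1 = 2051 + 26 = 2077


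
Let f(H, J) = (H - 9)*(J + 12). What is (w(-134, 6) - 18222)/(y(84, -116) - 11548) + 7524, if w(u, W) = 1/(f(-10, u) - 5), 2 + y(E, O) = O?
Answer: 203065685477/26983458 ≈ 7525.6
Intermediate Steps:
f(H, J) = (-9 + H)*(12 + J)
y(E, O) = -2 + O
w(u, W) = 1/(-233 - 19*u) (w(u, W) = 1/((-108 - 9*u + 12*(-10) - 10*u) - 5) = 1/((-108 - 9*u - 120 - 10*u) - 5) = 1/((-228 - 19*u) - 5) = 1/(-233 - 19*u))
(w(-134, 6) - 18222)/(y(84, -116) - 11548) + 7524 = (-1/(233 + 19*(-134)) - 18222)/((-2 - 116) - 11548) + 7524 = (-1/(233 - 2546) - 18222)/(-118 - 11548) + 7524 = (-1/(-2313) - 18222)/(-11666) + 7524 = (-1*(-1/2313) - 18222)*(-1/11666) + 7524 = (1/2313 - 18222)*(-1/11666) + 7524 = -42147485/2313*(-1/11666) + 7524 = 42147485/26983458 + 7524 = 203065685477/26983458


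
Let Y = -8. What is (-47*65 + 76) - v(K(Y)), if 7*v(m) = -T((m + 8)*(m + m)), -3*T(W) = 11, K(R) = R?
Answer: -62570/21 ≈ -2979.5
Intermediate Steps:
T(W) = -11/3 (T(W) = -⅓*11 = -11/3)
v(m) = 11/21 (v(m) = (-1*(-11/3))/7 = (⅐)*(11/3) = 11/21)
(-47*65 + 76) - v(K(Y)) = (-47*65 + 76) - 1*11/21 = (-3055 + 76) - 11/21 = -2979 - 11/21 = -62570/21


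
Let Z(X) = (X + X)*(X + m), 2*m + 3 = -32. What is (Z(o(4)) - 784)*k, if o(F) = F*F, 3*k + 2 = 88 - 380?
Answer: 81536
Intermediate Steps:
m = -35/2 (m = -3/2 + (½)*(-32) = -3/2 - 16 = -35/2 ≈ -17.500)
k = -98 (k = -⅔ + (88 - 380)/3 = -⅔ + (⅓)*(-292) = -⅔ - 292/3 = -98)
o(F) = F²
Z(X) = 2*X*(-35/2 + X) (Z(X) = (X + X)*(X - 35/2) = (2*X)*(-35/2 + X) = 2*X*(-35/2 + X))
(Z(o(4)) - 784)*k = (4²*(-35 + 2*4²) - 784)*(-98) = (16*(-35 + 2*16) - 784)*(-98) = (16*(-35 + 32) - 784)*(-98) = (16*(-3) - 784)*(-98) = (-48 - 784)*(-98) = -832*(-98) = 81536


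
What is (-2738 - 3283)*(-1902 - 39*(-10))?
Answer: 9103752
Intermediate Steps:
(-2738 - 3283)*(-1902 - 39*(-10)) = -6021*(-1902 + 390) = -6021*(-1512) = 9103752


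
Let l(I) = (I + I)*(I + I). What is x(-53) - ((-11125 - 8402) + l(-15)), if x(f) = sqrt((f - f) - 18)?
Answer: 18627 + 3*I*sqrt(2) ≈ 18627.0 + 4.2426*I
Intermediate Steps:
l(I) = 4*I**2 (l(I) = (2*I)*(2*I) = 4*I**2)
x(f) = 3*I*sqrt(2) (x(f) = sqrt(0 - 18) = sqrt(-18) = 3*I*sqrt(2))
x(-53) - ((-11125 - 8402) + l(-15)) = 3*I*sqrt(2) - ((-11125 - 8402) + 4*(-15)**2) = 3*I*sqrt(2) - (-19527 + 4*225) = 3*I*sqrt(2) - (-19527 + 900) = 3*I*sqrt(2) - 1*(-18627) = 3*I*sqrt(2) + 18627 = 18627 + 3*I*sqrt(2)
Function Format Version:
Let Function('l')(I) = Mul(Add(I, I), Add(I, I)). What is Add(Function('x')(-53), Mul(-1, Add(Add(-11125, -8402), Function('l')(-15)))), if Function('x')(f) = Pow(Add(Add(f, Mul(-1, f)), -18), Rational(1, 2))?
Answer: Add(18627, Mul(3, I, Pow(2, Rational(1, 2)))) ≈ Add(18627., Mul(4.2426, I))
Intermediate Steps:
Function('l')(I) = Mul(4, Pow(I, 2)) (Function('l')(I) = Mul(Mul(2, I), Mul(2, I)) = Mul(4, Pow(I, 2)))
Function('x')(f) = Mul(3, I, Pow(2, Rational(1, 2))) (Function('x')(f) = Pow(Add(0, -18), Rational(1, 2)) = Pow(-18, Rational(1, 2)) = Mul(3, I, Pow(2, Rational(1, 2))))
Add(Function('x')(-53), Mul(-1, Add(Add(-11125, -8402), Function('l')(-15)))) = Add(Mul(3, I, Pow(2, Rational(1, 2))), Mul(-1, Add(Add(-11125, -8402), Mul(4, Pow(-15, 2))))) = Add(Mul(3, I, Pow(2, Rational(1, 2))), Mul(-1, Add(-19527, Mul(4, 225)))) = Add(Mul(3, I, Pow(2, Rational(1, 2))), Mul(-1, Add(-19527, 900))) = Add(Mul(3, I, Pow(2, Rational(1, 2))), Mul(-1, -18627)) = Add(Mul(3, I, Pow(2, Rational(1, 2))), 18627) = Add(18627, Mul(3, I, Pow(2, Rational(1, 2))))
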